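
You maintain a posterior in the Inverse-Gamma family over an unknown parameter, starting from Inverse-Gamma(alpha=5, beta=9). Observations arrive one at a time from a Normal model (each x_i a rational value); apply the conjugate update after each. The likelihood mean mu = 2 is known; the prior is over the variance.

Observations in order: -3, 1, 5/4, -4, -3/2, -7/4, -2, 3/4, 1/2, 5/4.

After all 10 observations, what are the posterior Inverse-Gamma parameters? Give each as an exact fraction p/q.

obs 1: x=-3 → posterior Inverse-Gamma(11/2, 43/2)
obs 2: x=1 → posterior Inverse-Gamma(6, 22)
obs 3: x=5/4 → posterior Inverse-Gamma(13/2, 713/32)
obs 4: x=-4 → posterior Inverse-Gamma(7, 1289/32)
obs 5: x=-3/2 → posterior Inverse-Gamma(15/2, 1485/32)
obs 6: x=-7/4 → posterior Inverse-Gamma(8, 855/16)
obs 7: x=-2 → posterior Inverse-Gamma(17/2, 983/16)
obs 8: x=3/4 → posterior Inverse-Gamma(9, 1991/32)
obs 9: x=1/2 → posterior Inverse-Gamma(19/2, 2027/32)
obs 10: x=5/4 → posterior Inverse-Gamma(10, 509/8)

alpha=10, beta=509/8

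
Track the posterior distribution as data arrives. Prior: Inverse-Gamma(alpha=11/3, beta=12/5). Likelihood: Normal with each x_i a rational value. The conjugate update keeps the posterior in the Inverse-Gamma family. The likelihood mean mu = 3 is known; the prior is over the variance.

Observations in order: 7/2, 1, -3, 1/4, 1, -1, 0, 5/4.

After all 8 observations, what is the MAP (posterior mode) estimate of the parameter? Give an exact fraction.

obs 1: x=7/2 → posterior Inverse-Gamma(25/6, 101/40)
obs 2: x=1 → posterior Inverse-Gamma(14/3, 181/40)
obs 3: x=-3 → posterior Inverse-Gamma(31/6, 901/40)
obs 4: x=1/4 → posterior Inverse-Gamma(17/3, 4209/160)
obs 5: x=1 → posterior Inverse-Gamma(37/6, 4529/160)
obs 6: x=-1 → posterior Inverse-Gamma(20/3, 5809/160)
obs 7: x=0 → posterior Inverse-Gamma(43/6, 6529/160)
obs 8: x=5/4 → posterior Inverse-Gamma(23/3, 3387/80)

10161/2080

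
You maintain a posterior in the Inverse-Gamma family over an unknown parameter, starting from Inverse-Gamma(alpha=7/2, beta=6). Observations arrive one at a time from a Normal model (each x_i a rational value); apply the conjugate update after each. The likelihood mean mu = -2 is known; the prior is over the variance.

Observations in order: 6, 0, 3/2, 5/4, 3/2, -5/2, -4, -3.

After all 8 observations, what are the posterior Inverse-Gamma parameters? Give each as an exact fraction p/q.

obs 1: x=6 → posterior Inverse-Gamma(4, 38)
obs 2: x=0 → posterior Inverse-Gamma(9/2, 40)
obs 3: x=3/2 → posterior Inverse-Gamma(5, 369/8)
obs 4: x=5/4 → posterior Inverse-Gamma(11/2, 1645/32)
obs 5: x=3/2 → posterior Inverse-Gamma(6, 1841/32)
obs 6: x=-5/2 → posterior Inverse-Gamma(13/2, 1845/32)
obs 7: x=-4 → posterior Inverse-Gamma(7, 1909/32)
obs 8: x=-3 → posterior Inverse-Gamma(15/2, 1925/32)

alpha=15/2, beta=1925/32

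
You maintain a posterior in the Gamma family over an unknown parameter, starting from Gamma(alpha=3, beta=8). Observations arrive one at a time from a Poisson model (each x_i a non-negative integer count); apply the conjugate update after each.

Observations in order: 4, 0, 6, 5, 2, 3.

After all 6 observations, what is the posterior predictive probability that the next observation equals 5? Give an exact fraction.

obs 1: x=4 → posterior Gamma(7, 9)
obs 2: x=0 → posterior Gamma(7, 10)
obs 3: x=6 → posterior Gamma(13, 11)
obs 4: x=5 → posterior Gamma(18, 12)
obs 5: x=2 → posterior Gamma(20, 13)
obs 6: x=3 → posterior Gamma(23, 14)

137292244346414934298367885312/6312792073510587215423583984375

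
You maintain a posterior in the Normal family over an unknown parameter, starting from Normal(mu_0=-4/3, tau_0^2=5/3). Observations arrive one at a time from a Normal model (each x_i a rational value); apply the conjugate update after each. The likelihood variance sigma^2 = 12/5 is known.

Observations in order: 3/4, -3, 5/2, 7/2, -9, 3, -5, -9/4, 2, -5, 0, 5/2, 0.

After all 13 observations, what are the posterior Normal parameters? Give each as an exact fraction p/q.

mu_0=-298/361, tau_0^2=60/361

obs 1: x=3/4 → posterior Normal(-117/244, 60/61)
obs 2: x=-3 → posterior Normal(-417/344, 30/43)
obs 3: x=5/2 → posterior Normal(-167/444, 20/37)
obs 4: x=7/2 → posterior Normal(183/544, 15/34)
obs 5: x=-9 → posterior Normal(-717/644, 60/161)
obs 6: x=3 → posterior Normal(-139/248, 10/31)
obs 7: x=-5 → posterior Normal(-917/844, 60/211)
obs 8: x=-9/4 → posterior Normal(-571/472, 15/59)
obs 9: x=2 → posterior Normal(-157/174, 20/87)
obs 10: x=-5 → posterior Normal(-721/572, 30/143)
obs 11: x=0 → posterior Normal(-721/622, 60/311)
obs 12: x=5/2 → posterior Normal(-149/168, 5/28)
obs 13: x=0 → posterior Normal(-298/361, 60/361)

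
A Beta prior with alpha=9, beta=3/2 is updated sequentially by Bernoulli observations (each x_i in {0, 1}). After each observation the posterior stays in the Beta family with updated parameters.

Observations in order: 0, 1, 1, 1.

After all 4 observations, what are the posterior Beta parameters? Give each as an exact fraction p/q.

alpha=12, beta=5/2

obs 1: x=0 → posterior Beta(9, 5/2)
obs 2: x=1 → posterior Beta(10, 5/2)
obs 3: x=1 → posterior Beta(11, 5/2)
obs 4: x=1 → posterior Beta(12, 5/2)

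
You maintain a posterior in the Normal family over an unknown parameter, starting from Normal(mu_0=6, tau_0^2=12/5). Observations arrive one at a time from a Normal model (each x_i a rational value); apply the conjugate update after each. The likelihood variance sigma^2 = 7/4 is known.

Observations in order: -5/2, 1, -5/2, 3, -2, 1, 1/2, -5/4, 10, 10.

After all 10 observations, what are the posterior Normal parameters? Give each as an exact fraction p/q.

mu_0=1038/515, tau_0^2=84/515

obs 1: x=-5/2 → posterior Normal(90/83, 84/83)
obs 2: x=1 → posterior Normal(138/131, 84/131)
obs 3: x=-5/2 → posterior Normal(18/179, 84/179)
obs 4: x=3 → posterior Normal(162/227, 84/227)
obs 5: x=-2 → posterior Normal(6/25, 84/275)
obs 6: x=1 → posterior Normal(6/17, 84/323)
obs 7: x=1/2 → posterior Normal(138/371, 12/53)
obs 8: x=-5/4 → posterior Normal(78/419, 84/419)
obs 9: x=10 → posterior Normal(558/467, 84/467)
obs 10: x=10 → posterior Normal(1038/515, 84/515)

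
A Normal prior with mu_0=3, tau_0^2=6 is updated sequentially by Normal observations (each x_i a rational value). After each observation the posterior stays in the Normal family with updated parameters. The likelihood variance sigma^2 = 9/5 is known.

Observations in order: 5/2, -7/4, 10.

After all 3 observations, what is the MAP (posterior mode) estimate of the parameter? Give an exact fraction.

obs 1: x=5/2 → posterior Normal(34/13, 18/13)
obs 2: x=-7/4 → posterior Normal(33/46, 18/23)
obs 3: x=10 → posterior Normal(233/66, 6/11)

233/66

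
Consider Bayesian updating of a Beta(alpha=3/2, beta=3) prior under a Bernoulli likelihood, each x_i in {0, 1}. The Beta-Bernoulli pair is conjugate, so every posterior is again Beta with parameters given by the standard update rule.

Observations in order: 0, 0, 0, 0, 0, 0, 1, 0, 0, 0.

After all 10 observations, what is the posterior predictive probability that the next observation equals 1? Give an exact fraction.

5/29

obs 1: x=0 → posterior Beta(3/2, 4)
obs 2: x=0 → posterior Beta(3/2, 5)
obs 3: x=0 → posterior Beta(3/2, 6)
obs 4: x=0 → posterior Beta(3/2, 7)
obs 5: x=0 → posterior Beta(3/2, 8)
obs 6: x=0 → posterior Beta(3/2, 9)
obs 7: x=1 → posterior Beta(5/2, 9)
obs 8: x=0 → posterior Beta(5/2, 10)
obs 9: x=0 → posterior Beta(5/2, 11)
obs 10: x=0 → posterior Beta(5/2, 12)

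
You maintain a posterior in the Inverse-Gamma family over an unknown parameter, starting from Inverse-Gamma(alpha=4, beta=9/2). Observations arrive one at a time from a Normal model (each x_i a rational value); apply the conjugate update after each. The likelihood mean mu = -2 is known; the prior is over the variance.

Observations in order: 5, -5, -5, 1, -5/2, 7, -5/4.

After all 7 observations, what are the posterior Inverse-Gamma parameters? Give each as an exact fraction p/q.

obs 1: x=5 → posterior Inverse-Gamma(9/2, 29)
obs 2: x=-5 → posterior Inverse-Gamma(5, 67/2)
obs 3: x=-5 → posterior Inverse-Gamma(11/2, 38)
obs 4: x=1 → posterior Inverse-Gamma(6, 85/2)
obs 5: x=-5/2 → posterior Inverse-Gamma(13/2, 341/8)
obs 6: x=7 → posterior Inverse-Gamma(7, 665/8)
obs 7: x=-5/4 → posterior Inverse-Gamma(15/2, 2669/32)

alpha=15/2, beta=2669/32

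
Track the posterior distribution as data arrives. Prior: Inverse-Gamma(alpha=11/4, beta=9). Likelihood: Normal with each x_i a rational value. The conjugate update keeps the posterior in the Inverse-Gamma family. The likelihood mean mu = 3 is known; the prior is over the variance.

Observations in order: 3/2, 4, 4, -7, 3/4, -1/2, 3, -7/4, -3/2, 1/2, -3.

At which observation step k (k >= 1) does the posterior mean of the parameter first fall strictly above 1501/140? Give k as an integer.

obs 1: x=3/2 → posterior Inverse-Gamma(13/4, 81/8)
obs 2: x=4 → posterior Inverse-Gamma(15/4, 85/8)
obs 3: x=4 → posterior Inverse-Gamma(17/4, 89/8)
obs 4: x=-7 → posterior Inverse-Gamma(19/4, 489/8)
obs 5: x=3/4 → posterior Inverse-Gamma(21/4, 2037/32)
obs 6: x=-1/2 → posterior Inverse-Gamma(23/4, 2233/32)
obs 7: x=3 → posterior Inverse-Gamma(25/4, 2233/32)
obs 8: x=-7/4 → posterior Inverse-Gamma(27/4, 1297/16)
obs 9: x=-3/2 → posterior Inverse-Gamma(29/4, 1459/16)
obs 10: x=1/2 → posterior Inverse-Gamma(31/4, 1509/16)
obs 11: x=-3 → posterior Inverse-Gamma(33/4, 1797/16)

k = 4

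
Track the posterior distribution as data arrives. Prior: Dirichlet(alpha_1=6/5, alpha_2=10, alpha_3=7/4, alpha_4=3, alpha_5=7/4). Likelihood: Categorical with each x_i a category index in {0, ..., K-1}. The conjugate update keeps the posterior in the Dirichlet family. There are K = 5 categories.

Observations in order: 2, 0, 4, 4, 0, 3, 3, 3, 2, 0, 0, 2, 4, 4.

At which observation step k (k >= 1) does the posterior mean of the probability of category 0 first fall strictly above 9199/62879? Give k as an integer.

obs 1: x=2 → posterior Dirichlet(6/5, 10, 11/4, 3, 7/4)
obs 2: x=0 → posterior Dirichlet(11/5, 10, 11/4, 3, 7/4)
obs 3: x=4 → posterior Dirichlet(11/5, 10, 11/4, 3, 11/4)
obs 4: x=4 → posterior Dirichlet(11/5, 10, 11/4, 3, 15/4)
obs 5: x=0 → posterior Dirichlet(16/5, 10, 11/4, 3, 15/4)
obs 6: x=3 → posterior Dirichlet(16/5, 10, 11/4, 4, 15/4)
obs 7: x=3 → posterior Dirichlet(16/5, 10, 11/4, 5, 15/4)
obs 8: x=3 → posterior Dirichlet(16/5, 10, 11/4, 6, 15/4)
obs 9: x=2 → posterior Dirichlet(16/5, 10, 15/4, 6, 15/4)
obs 10: x=0 → posterior Dirichlet(21/5, 10, 15/4, 6, 15/4)
obs 11: x=0 → posterior Dirichlet(26/5, 10, 15/4, 6, 15/4)
obs 12: x=2 → posterior Dirichlet(26/5, 10, 19/4, 6, 15/4)
obs 13: x=4 → posterior Dirichlet(26/5, 10, 19/4, 6, 19/4)
obs 14: x=4 → posterior Dirichlet(26/5, 10, 19/4, 6, 23/4)

k = 10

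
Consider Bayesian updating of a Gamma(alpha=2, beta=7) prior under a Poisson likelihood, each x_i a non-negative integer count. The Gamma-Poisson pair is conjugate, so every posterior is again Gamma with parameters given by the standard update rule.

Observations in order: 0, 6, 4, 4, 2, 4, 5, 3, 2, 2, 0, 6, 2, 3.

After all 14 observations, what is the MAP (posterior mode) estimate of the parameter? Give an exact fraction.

obs 1: x=0 → posterior Gamma(2, 8)
obs 2: x=6 → posterior Gamma(8, 9)
obs 3: x=4 → posterior Gamma(12, 10)
obs 4: x=4 → posterior Gamma(16, 11)
obs 5: x=2 → posterior Gamma(18, 12)
obs 6: x=4 → posterior Gamma(22, 13)
obs 7: x=5 → posterior Gamma(27, 14)
obs 8: x=3 → posterior Gamma(30, 15)
obs 9: x=2 → posterior Gamma(32, 16)
obs 10: x=2 → posterior Gamma(34, 17)
obs 11: x=0 → posterior Gamma(34, 18)
obs 12: x=6 → posterior Gamma(40, 19)
obs 13: x=2 → posterior Gamma(42, 20)
obs 14: x=3 → posterior Gamma(45, 21)

44/21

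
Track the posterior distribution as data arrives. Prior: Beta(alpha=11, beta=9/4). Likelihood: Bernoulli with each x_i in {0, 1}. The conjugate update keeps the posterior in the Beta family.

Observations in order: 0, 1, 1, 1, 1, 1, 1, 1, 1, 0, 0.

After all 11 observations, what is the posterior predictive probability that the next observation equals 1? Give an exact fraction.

76/97

obs 1: x=0 → posterior Beta(11, 13/4)
obs 2: x=1 → posterior Beta(12, 13/4)
obs 3: x=1 → posterior Beta(13, 13/4)
obs 4: x=1 → posterior Beta(14, 13/4)
obs 5: x=1 → posterior Beta(15, 13/4)
obs 6: x=1 → posterior Beta(16, 13/4)
obs 7: x=1 → posterior Beta(17, 13/4)
obs 8: x=1 → posterior Beta(18, 13/4)
obs 9: x=1 → posterior Beta(19, 13/4)
obs 10: x=0 → posterior Beta(19, 17/4)
obs 11: x=0 → posterior Beta(19, 21/4)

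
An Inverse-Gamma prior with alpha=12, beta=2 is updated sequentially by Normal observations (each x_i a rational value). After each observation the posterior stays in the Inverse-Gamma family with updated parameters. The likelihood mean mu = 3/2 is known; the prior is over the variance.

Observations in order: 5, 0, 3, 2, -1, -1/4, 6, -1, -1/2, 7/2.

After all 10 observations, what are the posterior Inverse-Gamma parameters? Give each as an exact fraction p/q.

alpha=17, beta=1037/32

obs 1: x=5 → posterior Inverse-Gamma(25/2, 65/8)
obs 2: x=0 → posterior Inverse-Gamma(13, 37/4)
obs 3: x=3 → posterior Inverse-Gamma(27/2, 83/8)
obs 4: x=2 → posterior Inverse-Gamma(14, 21/2)
obs 5: x=-1 → posterior Inverse-Gamma(29/2, 109/8)
obs 6: x=-1/4 → posterior Inverse-Gamma(15, 485/32)
obs 7: x=6 → posterior Inverse-Gamma(31/2, 809/32)
obs 8: x=-1 → posterior Inverse-Gamma(16, 909/32)
obs 9: x=-1/2 → posterior Inverse-Gamma(33/2, 973/32)
obs 10: x=7/2 → posterior Inverse-Gamma(17, 1037/32)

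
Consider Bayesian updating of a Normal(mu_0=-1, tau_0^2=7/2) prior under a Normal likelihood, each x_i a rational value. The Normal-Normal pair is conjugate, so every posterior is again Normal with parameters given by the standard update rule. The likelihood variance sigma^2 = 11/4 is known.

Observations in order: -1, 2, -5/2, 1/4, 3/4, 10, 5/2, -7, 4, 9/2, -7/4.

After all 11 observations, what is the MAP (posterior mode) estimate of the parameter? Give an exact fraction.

obs 1: x=-1 → posterior Normal(-1, 77/50)
obs 2: x=2 → posterior Normal(1/13, 77/78)
obs 3: x=-5/2 → posterior Normal(-32/53, 77/106)
obs 4: x=1/4 → posterior Normal(-57/134, 77/134)
obs 5: x=3/4 → posterior Normal(-2/9, 77/162)
obs 6: x=10 → posterior Normal(122/95, 77/190)
obs 7: x=5/2 → posterior Normal(157/109, 77/218)
obs 8: x=-7 → posterior Normal(59/123, 77/246)
obs 9: x=4 → posterior Normal(115/137, 77/274)
obs 10: x=9/2 → posterior Normal(178/151, 77/302)
obs 11: x=-7/4 → posterior Normal(307/330, 7/30)

307/330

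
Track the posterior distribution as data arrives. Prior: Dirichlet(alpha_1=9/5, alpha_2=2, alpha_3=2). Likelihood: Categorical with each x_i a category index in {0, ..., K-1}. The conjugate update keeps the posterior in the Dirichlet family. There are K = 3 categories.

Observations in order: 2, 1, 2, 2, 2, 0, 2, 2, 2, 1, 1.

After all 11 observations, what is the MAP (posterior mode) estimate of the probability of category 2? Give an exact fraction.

obs 1: x=2 → posterior Dirichlet(9/5, 2, 3)
obs 2: x=1 → posterior Dirichlet(9/5, 3, 3)
obs 3: x=2 → posterior Dirichlet(9/5, 3, 4)
obs 4: x=2 → posterior Dirichlet(9/5, 3, 5)
obs 5: x=2 → posterior Dirichlet(9/5, 3, 6)
obs 6: x=0 → posterior Dirichlet(14/5, 3, 6)
obs 7: x=2 → posterior Dirichlet(14/5, 3, 7)
obs 8: x=2 → posterior Dirichlet(14/5, 3, 8)
obs 9: x=2 → posterior Dirichlet(14/5, 3, 9)
obs 10: x=1 → posterior Dirichlet(14/5, 4, 9)
obs 11: x=1 → posterior Dirichlet(14/5, 5, 9)

40/69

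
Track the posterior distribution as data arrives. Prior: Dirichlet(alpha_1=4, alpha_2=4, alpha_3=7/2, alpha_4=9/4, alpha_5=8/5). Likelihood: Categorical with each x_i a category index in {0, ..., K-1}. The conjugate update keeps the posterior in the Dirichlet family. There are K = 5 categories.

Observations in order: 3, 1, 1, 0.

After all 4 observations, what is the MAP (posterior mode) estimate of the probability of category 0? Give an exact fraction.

80/287

obs 1: x=3 → posterior Dirichlet(4, 4, 7/2, 13/4, 8/5)
obs 2: x=1 → posterior Dirichlet(4, 5, 7/2, 13/4, 8/5)
obs 3: x=1 → posterior Dirichlet(4, 6, 7/2, 13/4, 8/5)
obs 4: x=0 → posterior Dirichlet(5, 6, 7/2, 13/4, 8/5)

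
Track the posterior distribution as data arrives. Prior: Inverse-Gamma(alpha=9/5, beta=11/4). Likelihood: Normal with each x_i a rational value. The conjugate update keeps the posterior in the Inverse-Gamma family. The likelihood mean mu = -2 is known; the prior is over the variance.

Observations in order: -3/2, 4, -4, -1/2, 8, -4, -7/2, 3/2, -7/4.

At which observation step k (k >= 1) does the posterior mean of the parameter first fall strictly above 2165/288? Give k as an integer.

k = 2

obs 1: x=-3/2 → posterior Inverse-Gamma(23/10, 23/8)
obs 2: x=4 → posterior Inverse-Gamma(14/5, 167/8)
obs 3: x=-4 → posterior Inverse-Gamma(33/10, 183/8)
obs 4: x=-1/2 → posterior Inverse-Gamma(19/5, 24)
obs 5: x=8 → posterior Inverse-Gamma(43/10, 74)
obs 6: x=-4 → posterior Inverse-Gamma(24/5, 76)
obs 7: x=-7/2 → posterior Inverse-Gamma(53/10, 617/8)
obs 8: x=3/2 → posterior Inverse-Gamma(29/5, 333/4)
obs 9: x=-7/4 → posterior Inverse-Gamma(63/10, 2665/32)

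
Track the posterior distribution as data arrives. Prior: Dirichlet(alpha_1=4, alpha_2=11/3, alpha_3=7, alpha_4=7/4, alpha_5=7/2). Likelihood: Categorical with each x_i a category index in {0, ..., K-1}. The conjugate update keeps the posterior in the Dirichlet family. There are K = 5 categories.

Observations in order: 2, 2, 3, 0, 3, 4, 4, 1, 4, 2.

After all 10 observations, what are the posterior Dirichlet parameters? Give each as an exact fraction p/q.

obs 1: x=2 → posterior Dirichlet(4, 11/3, 8, 7/4, 7/2)
obs 2: x=2 → posterior Dirichlet(4, 11/3, 9, 7/4, 7/2)
obs 3: x=3 → posterior Dirichlet(4, 11/3, 9, 11/4, 7/2)
obs 4: x=0 → posterior Dirichlet(5, 11/3, 9, 11/4, 7/2)
obs 5: x=3 → posterior Dirichlet(5, 11/3, 9, 15/4, 7/2)
obs 6: x=4 → posterior Dirichlet(5, 11/3, 9, 15/4, 9/2)
obs 7: x=4 → posterior Dirichlet(5, 11/3, 9, 15/4, 11/2)
obs 8: x=1 → posterior Dirichlet(5, 14/3, 9, 15/4, 11/2)
obs 9: x=4 → posterior Dirichlet(5, 14/3, 9, 15/4, 13/2)
obs 10: x=2 → posterior Dirichlet(5, 14/3, 10, 15/4, 13/2)

alpha_1=5, alpha_2=14/3, alpha_3=10, alpha_4=15/4, alpha_5=13/2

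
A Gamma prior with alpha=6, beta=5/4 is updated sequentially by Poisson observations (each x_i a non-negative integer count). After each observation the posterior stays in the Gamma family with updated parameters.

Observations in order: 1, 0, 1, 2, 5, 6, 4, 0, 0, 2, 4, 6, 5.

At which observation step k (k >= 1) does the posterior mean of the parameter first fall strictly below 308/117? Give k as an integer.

obs 1: x=1 → posterior Gamma(7, 9/4)
obs 2: x=0 → posterior Gamma(7, 13/4)
obs 3: x=1 → posterior Gamma(8, 17/4)
obs 4: x=2 → posterior Gamma(10, 21/4)
obs 5: x=5 → posterior Gamma(15, 25/4)
obs 6: x=6 → posterior Gamma(21, 29/4)
obs 7: x=4 → posterior Gamma(25, 33/4)
obs 8: x=0 → posterior Gamma(25, 37/4)
obs 9: x=0 → posterior Gamma(25, 41/4)
obs 10: x=2 → posterior Gamma(27, 45/4)
obs 11: x=4 → posterior Gamma(31, 49/4)
obs 12: x=6 → posterior Gamma(37, 53/4)
obs 13: x=5 → posterior Gamma(42, 57/4)

k = 2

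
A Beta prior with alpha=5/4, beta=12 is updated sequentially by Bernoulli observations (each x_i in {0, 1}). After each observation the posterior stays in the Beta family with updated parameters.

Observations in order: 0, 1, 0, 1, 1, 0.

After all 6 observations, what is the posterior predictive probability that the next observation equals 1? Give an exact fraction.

obs 1: x=0 → posterior Beta(5/4, 13)
obs 2: x=1 → posterior Beta(9/4, 13)
obs 3: x=0 → posterior Beta(9/4, 14)
obs 4: x=1 → posterior Beta(13/4, 14)
obs 5: x=1 → posterior Beta(17/4, 14)
obs 6: x=0 → posterior Beta(17/4, 15)

17/77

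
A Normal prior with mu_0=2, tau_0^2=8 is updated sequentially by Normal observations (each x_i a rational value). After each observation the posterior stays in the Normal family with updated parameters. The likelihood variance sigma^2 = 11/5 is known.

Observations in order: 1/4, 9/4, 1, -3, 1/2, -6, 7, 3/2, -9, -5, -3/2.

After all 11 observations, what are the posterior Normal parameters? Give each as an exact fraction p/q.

mu_0=-458/451, tau_0^2=8/41

obs 1: x=1/4 → posterior Normal(32/51, 88/51)
obs 2: x=9/4 → posterior Normal(122/91, 88/91)
obs 3: x=1 → posterior Normal(162/131, 88/131)
obs 4: x=-3 → posterior Normal(14/57, 88/171)
obs 5: x=1/2 → posterior Normal(62/211, 88/211)
obs 6: x=-6 → posterior Normal(-178/251, 88/251)
obs 7: x=7 → posterior Normal(34/97, 88/291)
obs 8: x=3/2 → posterior Normal(162/331, 88/331)
obs 9: x=-9 → posterior Normal(-198/371, 88/371)
obs 10: x=-5 → posterior Normal(-398/411, 88/411)
obs 11: x=-3/2 → posterior Normal(-458/451, 8/41)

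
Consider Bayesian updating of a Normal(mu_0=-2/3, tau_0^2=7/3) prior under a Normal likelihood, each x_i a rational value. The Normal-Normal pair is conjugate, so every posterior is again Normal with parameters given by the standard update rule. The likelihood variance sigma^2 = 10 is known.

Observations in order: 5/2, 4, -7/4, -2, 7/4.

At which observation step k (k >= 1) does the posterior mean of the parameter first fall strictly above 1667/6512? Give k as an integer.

obs 1: x=5/2 → posterior Normal(-5/74, 70/37)
obs 2: x=4 → posterior Normal(51/88, 35/22)
obs 3: x=-7/4 → posterior Normal(53/204, 70/51)
obs 4: x=-2 → posterior Normal(-3/232, 35/29)
obs 5: x=7/4 → posterior Normal(23/130, 14/13)

k = 2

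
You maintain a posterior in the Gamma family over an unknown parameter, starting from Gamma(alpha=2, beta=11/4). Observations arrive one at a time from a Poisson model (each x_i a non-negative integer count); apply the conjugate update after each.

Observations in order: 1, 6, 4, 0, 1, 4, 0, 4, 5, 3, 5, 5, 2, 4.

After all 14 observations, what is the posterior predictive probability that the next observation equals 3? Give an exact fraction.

obs 1: x=1 → posterior Gamma(3, 15/4)
obs 2: x=6 → posterior Gamma(9, 19/4)
obs 3: x=4 → posterior Gamma(13, 23/4)
obs 4: x=0 → posterior Gamma(13, 27/4)
obs 5: x=1 → posterior Gamma(14, 31/4)
obs 6: x=4 → posterior Gamma(18, 35/4)
obs 7: x=0 → posterior Gamma(18, 39/4)
obs 8: x=4 → posterior Gamma(22, 43/4)
obs 9: x=5 → posterior Gamma(27, 47/4)
obs 10: x=3 → posterior Gamma(30, 51/4)
obs 11: x=5 → posterior Gamma(35, 55/4)
obs 12: x=5 → posterior Gamma(40, 59/4)
obs 13: x=2 → posterior Gamma(42, 63/4)
obs 14: x=4 → posterior Gamma(46, 67/4)

1105519926202005831784084519077637713886719136266712700681400058719490198983098635113972736/5148243587637365663644602985118675612341298861785407857347939003897892639121441617710757831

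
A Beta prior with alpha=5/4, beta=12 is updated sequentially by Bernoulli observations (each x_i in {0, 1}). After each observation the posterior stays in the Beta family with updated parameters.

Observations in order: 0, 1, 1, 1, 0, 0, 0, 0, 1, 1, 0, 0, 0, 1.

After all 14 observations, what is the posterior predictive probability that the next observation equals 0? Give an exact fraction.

80/109

obs 1: x=0 → posterior Beta(5/4, 13)
obs 2: x=1 → posterior Beta(9/4, 13)
obs 3: x=1 → posterior Beta(13/4, 13)
obs 4: x=1 → posterior Beta(17/4, 13)
obs 5: x=0 → posterior Beta(17/4, 14)
obs 6: x=0 → posterior Beta(17/4, 15)
obs 7: x=0 → posterior Beta(17/4, 16)
obs 8: x=0 → posterior Beta(17/4, 17)
obs 9: x=1 → posterior Beta(21/4, 17)
obs 10: x=1 → posterior Beta(25/4, 17)
obs 11: x=0 → posterior Beta(25/4, 18)
obs 12: x=0 → posterior Beta(25/4, 19)
obs 13: x=0 → posterior Beta(25/4, 20)
obs 14: x=1 → posterior Beta(29/4, 20)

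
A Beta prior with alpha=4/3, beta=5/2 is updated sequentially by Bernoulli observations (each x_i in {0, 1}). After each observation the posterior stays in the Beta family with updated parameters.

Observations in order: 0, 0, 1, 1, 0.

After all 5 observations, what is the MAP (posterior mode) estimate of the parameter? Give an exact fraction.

14/41

obs 1: x=0 → posterior Beta(4/3, 7/2)
obs 2: x=0 → posterior Beta(4/3, 9/2)
obs 3: x=1 → posterior Beta(7/3, 9/2)
obs 4: x=1 → posterior Beta(10/3, 9/2)
obs 5: x=0 → posterior Beta(10/3, 11/2)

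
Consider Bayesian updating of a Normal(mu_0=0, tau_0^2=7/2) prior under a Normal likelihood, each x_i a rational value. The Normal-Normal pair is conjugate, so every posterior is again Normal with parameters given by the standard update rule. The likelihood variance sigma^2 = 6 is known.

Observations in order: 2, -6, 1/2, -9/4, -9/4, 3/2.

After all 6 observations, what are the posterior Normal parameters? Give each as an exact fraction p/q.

mu_0=-91/108, tau_0^2=7/9

obs 1: x=2 → posterior Normal(14/19, 42/19)
obs 2: x=-6 → posterior Normal(-14/13, 21/13)
obs 3: x=1/2 → posterior Normal(-49/66, 14/11)
obs 4: x=-9/4 → posterior Normal(-161/160, 21/20)
obs 5: x=-9/4 → posterior Normal(-56/47, 42/47)
obs 6: x=3/2 → posterior Normal(-91/108, 7/9)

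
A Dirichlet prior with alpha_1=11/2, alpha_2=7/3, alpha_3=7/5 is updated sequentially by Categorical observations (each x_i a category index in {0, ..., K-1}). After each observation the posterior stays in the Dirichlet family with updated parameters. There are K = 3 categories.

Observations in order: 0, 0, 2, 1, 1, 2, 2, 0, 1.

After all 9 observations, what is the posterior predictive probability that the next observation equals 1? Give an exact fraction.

160/547

obs 1: x=0 → posterior Dirichlet(13/2, 7/3, 7/5)
obs 2: x=0 → posterior Dirichlet(15/2, 7/3, 7/5)
obs 3: x=2 → posterior Dirichlet(15/2, 7/3, 12/5)
obs 4: x=1 → posterior Dirichlet(15/2, 10/3, 12/5)
obs 5: x=1 → posterior Dirichlet(15/2, 13/3, 12/5)
obs 6: x=2 → posterior Dirichlet(15/2, 13/3, 17/5)
obs 7: x=2 → posterior Dirichlet(15/2, 13/3, 22/5)
obs 8: x=0 → posterior Dirichlet(17/2, 13/3, 22/5)
obs 9: x=1 → posterior Dirichlet(17/2, 16/3, 22/5)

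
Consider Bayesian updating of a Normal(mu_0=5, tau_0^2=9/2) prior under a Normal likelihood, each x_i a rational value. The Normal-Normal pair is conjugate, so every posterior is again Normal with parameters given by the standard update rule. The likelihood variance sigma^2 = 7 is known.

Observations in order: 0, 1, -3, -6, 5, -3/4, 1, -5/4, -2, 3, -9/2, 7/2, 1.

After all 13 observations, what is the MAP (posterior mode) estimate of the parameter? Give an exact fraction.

obs 1: x=0 → posterior Normal(70/23, 63/23)
obs 2: x=1 → posterior Normal(79/32, 63/32)
obs 3: x=-3 → posterior Normal(52/41, 63/41)
obs 4: x=-6 → posterior Normal(-1/25, 63/50)
obs 5: x=5 → posterior Normal(43/59, 63/59)
obs 6: x=-3/4 → posterior Normal(145/272, 63/68)
obs 7: x=1 → posterior Normal(181/308, 9/11)
obs 8: x=-5/4 → posterior Normal(17/43, 63/86)
obs 9: x=-2 → posterior Normal(16/95, 63/95)
obs 10: x=3 → posterior Normal(43/104, 63/104)
obs 11: x=-9/2 → posterior Normal(5/226, 63/113)
obs 12: x=7/2 → posterior Normal(17/61, 63/122)
obs 13: x=1 → posterior Normal(43/131, 63/131)

43/131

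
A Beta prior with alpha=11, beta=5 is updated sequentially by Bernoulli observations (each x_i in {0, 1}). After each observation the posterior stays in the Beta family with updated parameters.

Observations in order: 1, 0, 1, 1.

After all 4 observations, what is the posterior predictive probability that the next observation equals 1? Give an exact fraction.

obs 1: x=1 → posterior Beta(12, 5)
obs 2: x=0 → posterior Beta(12, 6)
obs 3: x=1 → posterior Beta(13, 6)
obs 4: x=1 → posterior Beta(14, 6)

7/10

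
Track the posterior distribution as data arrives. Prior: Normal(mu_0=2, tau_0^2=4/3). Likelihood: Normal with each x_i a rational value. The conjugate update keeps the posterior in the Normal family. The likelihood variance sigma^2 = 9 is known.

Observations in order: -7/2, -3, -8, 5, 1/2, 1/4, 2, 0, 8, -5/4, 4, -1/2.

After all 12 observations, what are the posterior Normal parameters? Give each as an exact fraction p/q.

mu_0=68/75, tau_0^2=12/25

obs 1: x=-7/2 → posterior Normal(40/31, 36/31)
obs 2: x=-3 → posterior Normal(4/5, 36/35)
obs 3: x=-8 → posterior Normal(-4/39, 12/13)
obs 4: x=5 → posterior Normal(16/43, 36/43)
obs 5: x=1/2 → posterior Normal(18/47, 36/47)
obs 6: x=1/4 → posterior Normal(19/51, 12/17)
obs 7: x=2 → posterior Normal(27/55, 36/55)
obs 8: x=0 → posterior Normal(27/59, 36/59)
obs 9: x=8 → posterior Normal(59/63, 4/7)
obs 10: x=-5/4 → posterior Normal(54/67, 36/67)
obs 11: x=4 → posterior Normal(70/71, 36/71)
obs 12: x=-1/2 → posterior Normal(68/75, 12/25)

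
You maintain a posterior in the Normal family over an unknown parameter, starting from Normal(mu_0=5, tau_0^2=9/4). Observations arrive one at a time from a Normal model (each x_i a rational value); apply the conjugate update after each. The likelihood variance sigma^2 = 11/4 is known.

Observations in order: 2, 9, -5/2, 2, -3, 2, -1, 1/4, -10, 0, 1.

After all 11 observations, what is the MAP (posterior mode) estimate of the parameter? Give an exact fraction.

211/440

obs 1: x=2 → posterior Normal(73/20, 99/80)
obs 2: x=9 → posterior Normal(154/29, 99/116)
obs 3: x=-5/2 → posterior Normal(263/76, 99/152)
obs 4: x=2 → posterior Normal(299/94, 99/188)
obs 5: x=-3 → posterior Normal(35/16, 99/224)
obs 6: x=2 → posterior Normal(281/130, 99/260)
obs 7: x=-1 → posterior Normal(263/148, 99/296)
obs 8: x=1/4 → posterior Normal(535/332, 99/332)
obs 9: x=-10 → posterior Normal(175/368, 99/368)
obs 10: x=0 → posterior Normal(175/404, 99/404)
obs 11: x=1 → posterior Normal(211/440, 9/40)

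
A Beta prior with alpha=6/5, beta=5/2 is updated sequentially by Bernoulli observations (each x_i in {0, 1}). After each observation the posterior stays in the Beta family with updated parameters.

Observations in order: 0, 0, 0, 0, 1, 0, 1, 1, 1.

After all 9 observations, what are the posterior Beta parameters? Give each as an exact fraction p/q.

alpha=26/5, beta=15/2

obs 1: x=0 → posterior Beta(6/5, 7/2)
obs 2: x=0 → posterior Beta(6/5, 9/2)
obs 3: x=0 → posterior Beta(6/5, 11/2)
obs 4: x=0 → posterior Beta(6/5, 13/2)
obs 5: x=1 → posterior Beta(11/5, 13/2)
obs 6: x=0 → posterior Beta(11/5, 15/2)
obs 7: x=1 → posterior Beta(16/5, 15/2)
obs 8: x=1 → posterior Beta(21/5, 15/2)
obs 9: x=1 → posterior Beta(26/5, 15/2)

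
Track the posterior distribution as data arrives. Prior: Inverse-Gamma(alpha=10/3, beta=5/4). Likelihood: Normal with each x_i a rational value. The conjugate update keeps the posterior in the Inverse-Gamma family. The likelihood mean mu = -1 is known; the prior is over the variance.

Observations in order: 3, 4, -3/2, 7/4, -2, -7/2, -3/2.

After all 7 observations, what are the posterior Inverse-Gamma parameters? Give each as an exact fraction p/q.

alpha=41/6, beta=941/32

obs 1: x=3 → posterior Inverse-Gamma(23/6, 37/4)
obs 2: x=4 → posterior Inverse-Gamma(13/3, 87/4)
obs 3: x=-3/2 → posterior Inverse-Gamma(29/6, 175/8)
obs 4: x=7/4 → posterior Inverse-Gamma(16/3, 821/32)
obs 5: x=-2 → posterior Inverse-Gamma(35/6, 837/32)
obs 6: x=-7/2 → posterior Inverse-Gamma(19/3, 937/32)
obs 7: x=-3/2 → posterior Inverse-Gamma(41/6, 941/32)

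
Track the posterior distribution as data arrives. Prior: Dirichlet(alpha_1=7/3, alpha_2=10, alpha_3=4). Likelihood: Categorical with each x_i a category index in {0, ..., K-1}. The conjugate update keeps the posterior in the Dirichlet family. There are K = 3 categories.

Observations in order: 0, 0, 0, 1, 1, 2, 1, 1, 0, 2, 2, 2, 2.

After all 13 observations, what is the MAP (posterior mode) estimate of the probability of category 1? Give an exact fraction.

obs 1: x=0 → posterior Dirichlet(10/3, 10, 4)
obs 2: x=0 → posterior Dirichlet(13/3, 10, 4)
obs 3: x=0 → posterior Dirichlet(16/3, 10, 4)
obs 4: x=1 → posterior Dirichlet(16/3, 11, 4)
obs 5: x=1 → posterior Dirichlet(16/3, 12, 4)
obs 6: x=2 → posterior Dirichlet(16/3, 12, 5)
obs 7: x=1 → posterior Dirichlet(16/3, 13, 5)
obs 8: x=1 → posterior Dirichlet(16/3, 14, 5)
obs 9: x=0 → posterior Dirichlet(19/3, 14, 5)
obs 10: x=2 → posterior Dirichlet(19/3, 14, 6)
obs 11: x=2 → posterior Dirichlet(19/3, 14, 7)
obs 12: x=2 → posterior Dirichlet(19/3, 14, 8)
obs 13: x=2 → posterior Dirichlet(19/3, 14, 9)

39/79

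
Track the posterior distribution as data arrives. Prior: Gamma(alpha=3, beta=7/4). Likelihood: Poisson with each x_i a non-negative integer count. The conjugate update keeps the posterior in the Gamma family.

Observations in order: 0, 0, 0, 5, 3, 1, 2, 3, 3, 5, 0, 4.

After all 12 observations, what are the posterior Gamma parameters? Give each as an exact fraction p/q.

alpha=29, beta=55/4

obs 1: x=0 → posterior Gamma(3, 11/4)
obs 2: x=0 → posterior Gamma(3, 15/4)
obs 3: x=0 → posterior Gamma(3, 19/4)
obs 4: x=5 → posterior Gamma(8, 23/4)
obs 5: x=3 → posterior Gamma(11, 27/4)
obs 6: x=1 → posterior Gamma(12, 31/4)
obs 7: x=2 → posterior Gamma(14, 35/4)
obs 8: x=3 → posterior Gamma(17, 39/4)
obs 9: x=3 → posterior Gamma(20, 43/4)
obs 10: x=5 → posterior Gamma(25, 47/4)
obs 11: x=0 → posterior Gamma(25, 51/4)
obs 12: x=4 → posterior Gamma(29, 55/4)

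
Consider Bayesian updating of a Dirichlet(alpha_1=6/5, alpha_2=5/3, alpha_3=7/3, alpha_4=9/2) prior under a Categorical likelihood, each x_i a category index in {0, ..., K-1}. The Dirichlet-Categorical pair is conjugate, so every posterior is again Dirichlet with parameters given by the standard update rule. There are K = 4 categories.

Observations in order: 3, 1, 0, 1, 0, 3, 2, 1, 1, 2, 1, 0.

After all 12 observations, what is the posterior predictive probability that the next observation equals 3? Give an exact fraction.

obs 1: x=3 → posterior Dirichlet(6/5, 5/3, 7/3, 11/2)
obs 2: x=1 → posterior Dirichlet(6/5, 8/3, 7/3, 11/2)
obs 3: x=0 → posterior Dirichlet(11/5, 8/3, 7/3, 11/2)
obs 4: x=1 → posterior Dirichlet(11/5, 11/3, 7/3, 11/2)
obs 5: x=0 → posterior Dirichlet(16/5, 11/3, 7/3, 11/2)
obs 6: x=3 → posterior Dirichlet(16/5, 11/3, 7/3, 13/2)
obs 7: x=2 → posterior Dirichlet(16/5, 11/3, 10/3, 13/2)
obs 8: x=1 → posterior Dirichlet(16/5, 14/3, 10/3, 13/2)
obs 9: x=1 → posterior Dirichlet(16/5, 17/3, 10/3, 13/2)
obs 10: x=2 → posterior Dirichlet(16/5, 17/3, 13/3, 13/2)
obs 11: x=1 → posterior Dirichlet(16/5, 20/3, 13/3, 13/2)
obs 12: x=0 → posterior Dirichlet(21/5, 20/3, 13/3, 13/2)

65/217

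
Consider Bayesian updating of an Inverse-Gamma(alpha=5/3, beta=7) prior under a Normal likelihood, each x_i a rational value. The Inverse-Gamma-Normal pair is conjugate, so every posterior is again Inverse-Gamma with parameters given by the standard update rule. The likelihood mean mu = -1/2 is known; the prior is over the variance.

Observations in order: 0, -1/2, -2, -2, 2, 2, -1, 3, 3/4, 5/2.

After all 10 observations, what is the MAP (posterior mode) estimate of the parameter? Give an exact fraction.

2607/736

obs 1: x=0 → posterior Inverse-Gamma(13/6, 57/8)
obs 2: x=-1/2 → posterior Inverse-Gamma(8/3, 57/8)
obs 3: x=-2 → posterior Inverse-Gamma(19/6, 33/4)
obs 4: x=-2 → posterior Inverse-Gamma(11/3, 75/8)
obs 5: x=2 → posterior Inverse-Gamma(25/6, 25/2)
obs 6: x=2 → posterior Inverse-Gamma(14/3, 125/8)
obs 7: x=-1 → posterior Inverse-Gamma(31/6, 63/4)
obs 8: x=3 → posterior Inverse-Gamma(17/3, 175/8)
obs 9: x=3/4 → posterior Inverse-Gamma(37/6, 725/32)
obs 10: x=5/2 → posterior Inverse-Gamma(20/3, 869/32)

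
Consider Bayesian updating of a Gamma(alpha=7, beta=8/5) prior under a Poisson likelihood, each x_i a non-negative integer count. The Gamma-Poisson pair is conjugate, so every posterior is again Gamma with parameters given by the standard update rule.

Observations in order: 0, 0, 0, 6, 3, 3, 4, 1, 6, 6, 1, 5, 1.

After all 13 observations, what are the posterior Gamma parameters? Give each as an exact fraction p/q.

obs 1: x=0 → posterior Gamma(7, 13/5)
obs 2: x=0 → posterior Gamma(7, 18/5)
obs 3: x=0 → posterior Gamma(7, 23/5)
obs 4: x=6 → posterior Gamma(13, 28/5)
obs 5: x=3 → posterior Gamma(16, 33/5)
obs 6: x=3 → posterior Gamma(19, 38/5)
obs 7: x=4 → posterior Gamma(23, 43/5)
obs 8: x=1 → posterior Gamma(24, 48/5)
obs 9: x=6 → posterior Gamma(30, 53/5)
obs 10: x=6 → posterior Gamma(36, 58/5)
obs 11: x=1 → posterior Gamma(37, 63/5)
obs 12: x=5 → posterior Gamma(42, 68/5)
obs 13: x=1 → posterior Gamma(43, 73/5)

alpha=43, beta=73/5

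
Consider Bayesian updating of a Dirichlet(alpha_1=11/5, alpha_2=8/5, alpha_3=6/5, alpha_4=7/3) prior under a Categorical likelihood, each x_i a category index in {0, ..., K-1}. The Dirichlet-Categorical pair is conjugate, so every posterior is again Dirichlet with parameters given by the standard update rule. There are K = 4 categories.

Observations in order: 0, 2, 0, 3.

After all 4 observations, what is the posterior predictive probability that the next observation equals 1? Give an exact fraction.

12/85

obs 1: x=0 → posterior Dirichlet(16/5, 8/5, 6/5, 7/3)
obs 2: x=2 → posterior Dirichlet(16/5, 8/5, 11/5, 7/3)
obs 3: x=0 → posterior Dirichlet(21/5, 8/5, 11/5, 7/3)
obs 4: x=3 → posterior Dirichlet(21/5, 8/5, 11/5, 10/3)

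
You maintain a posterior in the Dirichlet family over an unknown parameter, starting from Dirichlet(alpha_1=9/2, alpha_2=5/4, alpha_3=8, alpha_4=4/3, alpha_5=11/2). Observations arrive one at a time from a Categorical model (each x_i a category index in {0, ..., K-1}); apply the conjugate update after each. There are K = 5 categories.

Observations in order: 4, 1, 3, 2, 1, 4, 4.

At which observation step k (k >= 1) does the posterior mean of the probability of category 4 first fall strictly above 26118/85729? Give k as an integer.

obs 1: x=4 → posterior Dirichlet(9/2, 5/4, 8, 4/3, 13/2)
obs 2: x=1 → posterior Dirichlet(9/2, 9/4, 8, 4/3, 13/2)
obs 3: x=3 → posterior Dirichlet(9/2, 9/4, 8, 7/3, 13/2)
obs 4: x=2 → posterior Dirichlet(9/2, 9/4, 9, 7/3, 13/2)
obs 5: x=1 → posterior Dirichlet(9/2, 13/4, 9, 7/3, 13/2)
obs 6: x=4 → posterior Dirichlet(9/2, 13/4, 9, 7/3, 15/2)
obs 7: x=4 → posterior Dirichlet(9/2, 13/4, 9, 7/3, 17/2)

k = 7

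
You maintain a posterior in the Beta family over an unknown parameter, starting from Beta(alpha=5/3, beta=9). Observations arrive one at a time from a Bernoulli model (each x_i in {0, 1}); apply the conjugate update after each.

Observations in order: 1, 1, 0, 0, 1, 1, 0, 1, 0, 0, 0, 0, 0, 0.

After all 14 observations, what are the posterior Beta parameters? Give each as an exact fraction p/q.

alpha=20/3, beta=18

obs 1: x=1 → posterior Beta(8/3, 9)
obs 2: x=1 → posterior Beta(11/3, 9)
obs 3: x=0 → posterior Beta(11/3, 10)
obs 4: x=0 → posterior Beta(11/3, 11)
obs 5: x=1 → posterior Beta(14/3, 11)
obs 6: x=1 → posterior Beta(17/3, 11)
obs 7: x=0 → posterior Beta(17/3, 12)
obs 8: x=1 → posterior Beta(20/3, 12)
obs 9: x=0 → posterior Beta(20/3, 13)
obs 10: x=0 → posterior Beta(20/3, 14)
obs 11: x=0 → posterior Beta(20/3, 15)
obs 12: x=0 → posterior Beta(20/3, 16)
obs 13: x=0 → posterior Beta(20/3, 17)
obs 14: x=0 → posterior Beta(20/3, 18)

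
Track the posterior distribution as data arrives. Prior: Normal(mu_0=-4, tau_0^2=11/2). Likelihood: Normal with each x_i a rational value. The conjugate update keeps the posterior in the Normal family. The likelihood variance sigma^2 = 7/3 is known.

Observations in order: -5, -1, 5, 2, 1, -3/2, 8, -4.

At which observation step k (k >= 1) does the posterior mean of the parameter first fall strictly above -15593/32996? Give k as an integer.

obs 1: x=-5 → posterior Normal(-221/47, 77/47)
obs 2: x=-1 → posterior Normal(-127/40, 77/80)
obs 3: x=5 → posterior Normal(-89/113, 77/113)
obs 4: x=2 → posterior Normal(-23/146, 77/146)
obs 5: x=1 → posterior Normal(10/179, 77/179)
obs 6: x=-3/2 → posterior Normal(-79/424, 77/212)
obs 7: x=8 → posterior Normal(449/490, 11/35)
obs 8: x=-4 → posterior Normal(185/556, 77/278)

k = 4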